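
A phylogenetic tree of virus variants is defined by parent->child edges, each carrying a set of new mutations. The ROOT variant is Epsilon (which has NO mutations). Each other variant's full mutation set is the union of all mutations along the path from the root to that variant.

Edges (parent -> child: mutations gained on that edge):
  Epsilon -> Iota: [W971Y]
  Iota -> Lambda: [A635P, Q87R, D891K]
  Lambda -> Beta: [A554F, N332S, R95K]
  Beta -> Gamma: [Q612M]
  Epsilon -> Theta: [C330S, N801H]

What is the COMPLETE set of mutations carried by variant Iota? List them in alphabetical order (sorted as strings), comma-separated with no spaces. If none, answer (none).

At Epsilon: gained [] -> total []
At Iota: gained ['W971Y'] -> total ['W971Y']

Answer: W971Y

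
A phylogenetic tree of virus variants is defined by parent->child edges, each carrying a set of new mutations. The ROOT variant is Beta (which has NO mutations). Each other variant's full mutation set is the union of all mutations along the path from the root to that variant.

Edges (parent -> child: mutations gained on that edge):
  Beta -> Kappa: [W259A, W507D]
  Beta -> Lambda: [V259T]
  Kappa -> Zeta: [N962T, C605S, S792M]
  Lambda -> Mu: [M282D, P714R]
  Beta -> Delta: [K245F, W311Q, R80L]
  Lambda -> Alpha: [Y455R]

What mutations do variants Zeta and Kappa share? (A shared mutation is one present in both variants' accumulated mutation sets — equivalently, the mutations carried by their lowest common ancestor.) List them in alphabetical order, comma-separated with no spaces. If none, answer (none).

Accumulating mutations along path to Zeta:
  At Beta: gained [] -> total []
  At Kappa: gained ['W259A', 'W507D'] -> total ['W259A', 'W507D']
  At Zeta: gained ['N962T', 'C605S', 'S792M'] -> total ['C605S', 'N962T', 'S792M', 'W259A', 'W507D']
Mutations(Zeta) = ['C605S', 'N962T', 'S792M', 'W259A', 'W507D']
Accumulating mutations along path to Kappa:
  At Beta: gained [] -> total []
  At Kappa: gained ['W259A', 'W507D'] -> total ['W259A', 'W507D']
Mutations(Kappa) = ['W259A', 'W507D']
Intersection: ['C605S', 'N962T', 'S792M', 'W259A', 'W507D'] ∩ ['W259A', 'W507D'] = ['W259A', 'W507D']

Answer: W259A,W507D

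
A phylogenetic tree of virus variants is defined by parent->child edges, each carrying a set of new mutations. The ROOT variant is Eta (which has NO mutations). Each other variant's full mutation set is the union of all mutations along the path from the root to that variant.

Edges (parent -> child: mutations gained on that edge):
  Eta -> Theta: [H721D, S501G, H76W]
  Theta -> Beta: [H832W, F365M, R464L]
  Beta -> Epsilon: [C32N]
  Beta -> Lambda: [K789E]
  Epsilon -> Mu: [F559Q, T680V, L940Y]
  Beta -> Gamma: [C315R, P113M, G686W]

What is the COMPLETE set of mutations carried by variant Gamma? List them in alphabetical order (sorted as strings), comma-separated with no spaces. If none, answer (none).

At Eta: gained [] -> total []
At Theta: gained ['H721D', 'S501G', 'H76W'] -> total ['H721D', 'H76W', 'S501G']
At Beta: gained ['H832W', 'F365M', 'R464L'] -> total ['F365M', 'H721D', 'H76W', 'H832W', 'R464L', 'S501G']
At Gamma: gained ['C315R', 'P113M', 'G686W'] -> total ['C315R', 'F365M', 'G686W', 'H721D', 'H76W', 'H832W', 'P113M', 'R464L', 'S501G']

Answer: C315R,F365M,G686W,H721D,H76W,H832W,P113M,R464L,S501G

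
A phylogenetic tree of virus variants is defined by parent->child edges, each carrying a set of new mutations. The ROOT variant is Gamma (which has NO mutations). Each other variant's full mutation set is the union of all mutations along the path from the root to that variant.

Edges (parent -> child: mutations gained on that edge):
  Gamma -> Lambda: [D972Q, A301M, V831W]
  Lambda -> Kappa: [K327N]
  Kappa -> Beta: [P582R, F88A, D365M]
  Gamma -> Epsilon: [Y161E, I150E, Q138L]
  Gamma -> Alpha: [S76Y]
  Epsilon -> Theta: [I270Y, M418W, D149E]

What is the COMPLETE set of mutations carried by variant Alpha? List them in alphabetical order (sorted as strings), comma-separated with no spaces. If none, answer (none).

Answer: S76Y

Derivation:
At Gamma: gained [] -> total []
At Alpha: gained ['S76Y'] -> total ['S76Y']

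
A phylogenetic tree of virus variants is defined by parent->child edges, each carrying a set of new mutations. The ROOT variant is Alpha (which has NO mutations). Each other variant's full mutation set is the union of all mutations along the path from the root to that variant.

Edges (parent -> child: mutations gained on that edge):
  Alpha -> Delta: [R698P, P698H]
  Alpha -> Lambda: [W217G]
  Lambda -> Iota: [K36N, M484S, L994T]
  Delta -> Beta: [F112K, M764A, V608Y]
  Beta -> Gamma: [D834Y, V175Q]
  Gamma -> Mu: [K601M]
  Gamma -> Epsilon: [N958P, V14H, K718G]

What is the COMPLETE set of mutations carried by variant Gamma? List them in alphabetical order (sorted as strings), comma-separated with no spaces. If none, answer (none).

At Alpha: gained [] -> total []
At Delta: gained ['R698P', 'P698H'] -> total ['P698H', 'R698P']
At Beta: gained ['F112K', 'M764A', 'V608Y'] -> total ['F112K', 'M764A', 'P698H', 'R698P', 'V608Y']
At Gamma: gained ['D834Y', 'V175Q'] -> total ['D834Y', 'F112K', 'M764A', 'P698H', 'R698P', 'V175Q', 'V608Y']

Answer: D834Y,F112K,M764A,P698H,R698P,V175Q,V608Y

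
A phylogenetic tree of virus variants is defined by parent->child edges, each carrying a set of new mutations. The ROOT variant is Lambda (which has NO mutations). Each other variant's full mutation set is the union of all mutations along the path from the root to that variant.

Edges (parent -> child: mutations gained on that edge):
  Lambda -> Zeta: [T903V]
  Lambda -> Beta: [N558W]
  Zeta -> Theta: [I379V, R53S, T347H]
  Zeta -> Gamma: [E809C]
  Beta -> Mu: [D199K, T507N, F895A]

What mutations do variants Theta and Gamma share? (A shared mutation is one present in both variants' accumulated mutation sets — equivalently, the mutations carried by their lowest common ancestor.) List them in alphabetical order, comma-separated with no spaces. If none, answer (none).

Answer: T903V

Derivation:
Accumulating mutations along path to Theta:
  At Lambda: gained [] -> total []
  At Zeta: gained ['T903V'] -> total ['T903V']
  At Theta: gained ['I379V', 'R53S', 'T347H'] -> total ['I379V', 'R53S', 'T347H', 'T903V']
Mutations(Theta) = ['I379V', 'R53S', 'T347H', 'T903V']
Accumulating mutations along path to Gamma:
  At Lambda: gained [] -> total []
  At Zeta: gained ['T903V'] -> total ['T903V']
  At Gamma: gained ['E809C'] -> total ['E809C', 'T903V']
Mutations(Gamma) = ['E809C', 'T903V']
Intersection: ['I379V', 'R53S', 'T347H', 'T903V'] ∩ ['E809C', 'T903V'] = ['T903V']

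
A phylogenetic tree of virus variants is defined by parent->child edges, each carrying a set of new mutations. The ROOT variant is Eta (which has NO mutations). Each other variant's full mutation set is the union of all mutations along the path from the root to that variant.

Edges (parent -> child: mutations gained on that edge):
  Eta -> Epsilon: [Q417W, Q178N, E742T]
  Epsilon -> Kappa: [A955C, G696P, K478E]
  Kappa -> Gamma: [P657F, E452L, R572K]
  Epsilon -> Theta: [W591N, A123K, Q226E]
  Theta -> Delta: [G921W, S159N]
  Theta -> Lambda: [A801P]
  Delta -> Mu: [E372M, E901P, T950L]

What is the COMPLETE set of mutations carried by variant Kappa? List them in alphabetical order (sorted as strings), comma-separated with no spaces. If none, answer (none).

At Eta: gained [] -> total []
At Epsilon: gained ['Q417W', 'Q178N', 'E742T'] -> total ['E742T', 'Q178N', 'Q417W']
At Kappa: gained ['A955C', 'G696P', 'K478E'] -> total ['A955C', 'E742T', 'G696P', 'K478E', 'Q178N', 'Q417W']

Answer: A955C,E742T,G696P,K478E,Q178N,Q417W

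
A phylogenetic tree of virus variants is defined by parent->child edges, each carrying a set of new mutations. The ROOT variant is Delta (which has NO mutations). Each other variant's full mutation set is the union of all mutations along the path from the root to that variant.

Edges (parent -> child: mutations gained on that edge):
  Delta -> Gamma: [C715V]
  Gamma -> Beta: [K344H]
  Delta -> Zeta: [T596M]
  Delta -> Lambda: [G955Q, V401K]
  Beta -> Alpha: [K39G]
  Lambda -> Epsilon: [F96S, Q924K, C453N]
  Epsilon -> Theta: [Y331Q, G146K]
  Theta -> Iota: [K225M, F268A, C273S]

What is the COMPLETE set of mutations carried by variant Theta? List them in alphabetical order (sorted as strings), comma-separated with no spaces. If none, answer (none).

Answer: C453N,F96S,G146K,G955Q,Q924K,V401K,Y331Q

Derivation:
At Delta: gained [] -> total []
At Lambda: gained ['G955Q', 'V401K'] -> total ['G955Q', 'V401K']
At Epsilon: gained ['F96S', 'Q924K', 'C453N'] -> total ['C453N', 'F96S', 'G955Q', 'Q924K', 'V401K']
At Theta: gained ['Y331Q', 'G146K'] -> total ['C453N', 'F96S', 'G146K', 'G955Q', 'Q924K', 'V401K', 'Y331Q']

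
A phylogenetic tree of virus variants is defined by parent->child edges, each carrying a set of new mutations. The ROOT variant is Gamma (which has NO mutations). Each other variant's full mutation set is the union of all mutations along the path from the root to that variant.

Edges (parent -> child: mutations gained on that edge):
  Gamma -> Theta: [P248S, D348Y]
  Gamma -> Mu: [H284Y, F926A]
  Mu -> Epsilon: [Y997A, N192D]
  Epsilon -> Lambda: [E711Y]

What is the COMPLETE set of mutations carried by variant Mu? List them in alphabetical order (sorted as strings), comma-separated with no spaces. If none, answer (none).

At Gamma: gained [] -> total []
At Mu: gained ['H284Y', 'F926A'] -> total ['F926A', 'H284Y']

Answer: F926A,H284Y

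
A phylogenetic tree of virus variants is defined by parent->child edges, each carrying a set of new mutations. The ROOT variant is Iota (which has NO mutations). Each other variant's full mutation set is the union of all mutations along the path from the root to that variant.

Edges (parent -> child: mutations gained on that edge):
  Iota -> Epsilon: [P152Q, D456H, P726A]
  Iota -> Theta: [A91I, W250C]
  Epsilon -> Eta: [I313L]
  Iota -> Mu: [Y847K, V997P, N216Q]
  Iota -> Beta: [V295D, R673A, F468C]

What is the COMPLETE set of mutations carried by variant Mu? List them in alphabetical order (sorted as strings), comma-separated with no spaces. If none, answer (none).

Answer: N216Q,V997P,Y847K

Derivation:
At Iota: gained [] -> total []
At Mu: gained ['Y847K', 'V997P', 'N216Q'] -> total ['N216Q', 'V997P', 'Y847K']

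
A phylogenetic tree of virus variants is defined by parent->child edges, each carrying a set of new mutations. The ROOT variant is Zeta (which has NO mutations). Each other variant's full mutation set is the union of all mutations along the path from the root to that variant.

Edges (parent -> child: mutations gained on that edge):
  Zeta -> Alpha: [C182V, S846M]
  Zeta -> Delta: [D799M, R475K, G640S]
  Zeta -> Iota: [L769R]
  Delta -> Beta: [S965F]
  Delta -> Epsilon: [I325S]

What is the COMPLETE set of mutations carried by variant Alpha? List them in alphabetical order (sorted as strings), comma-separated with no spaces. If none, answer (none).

At Zeta: gained [] -> total []
At Alpha: gained ['C182V', 'S846M'] -> total ['C182V', 'S846M']

Answer: C182V,S846M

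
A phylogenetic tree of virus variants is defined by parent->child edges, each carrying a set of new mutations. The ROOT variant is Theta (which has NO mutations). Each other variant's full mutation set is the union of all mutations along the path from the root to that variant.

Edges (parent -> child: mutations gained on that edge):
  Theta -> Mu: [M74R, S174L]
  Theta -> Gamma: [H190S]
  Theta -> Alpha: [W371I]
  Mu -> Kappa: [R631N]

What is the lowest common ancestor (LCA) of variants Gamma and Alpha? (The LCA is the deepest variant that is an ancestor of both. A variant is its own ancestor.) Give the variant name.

Answer: Theta

Derivation:
Path from root to Gamma: Theta -> Gamma
  ancestors of Gamma: {Theta, Gamma}
Path from root to Alpha: Theta -> Alpha
  ancestors of Alpha: {Theta, Alpha}
Common ancestors: {Theta}
Walk up from Alpha: Alpha (not in ancestors of Gamma), Theta (in ancestors of Gamma)
Deepest common ancestor (LCA) = Theta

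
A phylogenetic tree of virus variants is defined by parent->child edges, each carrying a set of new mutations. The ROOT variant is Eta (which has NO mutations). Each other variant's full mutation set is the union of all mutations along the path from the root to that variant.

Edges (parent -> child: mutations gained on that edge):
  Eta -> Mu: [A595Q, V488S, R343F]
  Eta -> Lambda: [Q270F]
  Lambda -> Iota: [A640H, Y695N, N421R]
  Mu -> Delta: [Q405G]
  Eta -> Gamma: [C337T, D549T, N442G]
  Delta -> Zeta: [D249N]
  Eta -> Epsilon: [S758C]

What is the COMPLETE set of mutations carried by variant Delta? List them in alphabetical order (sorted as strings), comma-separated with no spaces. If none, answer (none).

Answer: A595Q,Q405G,R343F,V488S

Derivation:
At Eta: gained [] -> total []
At Mu: gained ['A595Q', 'V488S', 'R343F'] -> total ['A595Q', 'R343F', 'V488S']
At Delta: gained ['Q405G'] -> total ['A595Q', 'Q405G', 'R343F', 'V488S']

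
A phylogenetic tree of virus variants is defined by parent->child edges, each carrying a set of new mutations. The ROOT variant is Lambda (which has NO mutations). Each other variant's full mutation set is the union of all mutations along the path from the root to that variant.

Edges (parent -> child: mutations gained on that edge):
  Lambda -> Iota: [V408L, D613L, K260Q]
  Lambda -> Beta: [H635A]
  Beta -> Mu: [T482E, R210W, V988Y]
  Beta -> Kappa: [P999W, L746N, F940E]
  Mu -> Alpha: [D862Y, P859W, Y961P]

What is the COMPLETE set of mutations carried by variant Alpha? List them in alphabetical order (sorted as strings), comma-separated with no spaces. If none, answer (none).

At Lambda: gained [] -> total []
At Beta: gained ['H635A'] -> total ['H635A']
At Mu: gained ['T482E', 'R210W', 'V988Y'] -> total ['H635A', 'R210W', 'T482E', 'V988Y']
At Alpha: gained ['D862Y', 'P859W', 'Y961P'] -> total ['D862Y', 'H635A', 'P859W', 'R210W', 'T482E', 'V988Y', 'Y961P']

Answer: D862Y,H635A,P859W,R210W,T482E,V988Y,Y961P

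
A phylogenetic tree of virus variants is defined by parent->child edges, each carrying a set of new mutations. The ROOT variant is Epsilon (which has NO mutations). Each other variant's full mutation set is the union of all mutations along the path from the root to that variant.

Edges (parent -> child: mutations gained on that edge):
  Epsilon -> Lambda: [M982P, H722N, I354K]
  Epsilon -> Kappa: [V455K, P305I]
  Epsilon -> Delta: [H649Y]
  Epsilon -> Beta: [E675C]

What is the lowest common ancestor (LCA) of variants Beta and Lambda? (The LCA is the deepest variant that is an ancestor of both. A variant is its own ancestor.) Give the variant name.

Path from root to Beta: Epsilon -> Beta
  ancestors of Beta: {Epsilon, Beta}
Path from root to Lambda: Epsilon -> Lambda
  ancestors of Lambda: {Epsilon, Lambda}
Common ancestors: {Epsilon}
Walk up from Lambda: Lambda (not in ancestors of Beta), Epsilon (in ancestors of Beta)
Deepest common ancestor (LCA) = Epsilon

Answer: Epsilon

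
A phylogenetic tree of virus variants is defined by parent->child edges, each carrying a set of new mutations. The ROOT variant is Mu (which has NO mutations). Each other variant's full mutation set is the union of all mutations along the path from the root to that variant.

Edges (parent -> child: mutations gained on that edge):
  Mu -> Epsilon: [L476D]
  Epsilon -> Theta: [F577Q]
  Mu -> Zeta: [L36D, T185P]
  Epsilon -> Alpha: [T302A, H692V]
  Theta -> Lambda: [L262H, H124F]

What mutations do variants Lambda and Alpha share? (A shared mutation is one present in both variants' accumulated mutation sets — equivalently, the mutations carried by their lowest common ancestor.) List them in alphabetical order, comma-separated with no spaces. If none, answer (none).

Accumulating mutations along path to Lambda:
  At Mu: gained [] -> total []
  At Epsilon: gained ['L476D'] -> total ['L476D']
  At Theta: gained ['F577Q'] -> total ['F577Q', 'L476D']
  At Lambda: gained ['L262H', 'H124F'] -> total ['F577Q', 'H124F', 'L262H', 'L476D']
Mutations(Lambda) = ['F577Q', 'H124F', 'L262H', 'L476D']
Accumulating mutations along path to Alpha:
  At Mu: gained [] -> total []
  At Epsilon: gained ['L476D'] -> total ['L476D']
  At Alpha: gained ['T302A', 'H692V'] -> total ['H692V', 'L476D', 'T302A']
Mutations(Alpha) = ['H692V', 'L476D', 'T302A']
Intersection: ['F577Q', 'H124F', 'L262H', 'L476D'] ∩ ['H692V', 'L476D', 'T302A'] = ['L476D']

Answer: L476D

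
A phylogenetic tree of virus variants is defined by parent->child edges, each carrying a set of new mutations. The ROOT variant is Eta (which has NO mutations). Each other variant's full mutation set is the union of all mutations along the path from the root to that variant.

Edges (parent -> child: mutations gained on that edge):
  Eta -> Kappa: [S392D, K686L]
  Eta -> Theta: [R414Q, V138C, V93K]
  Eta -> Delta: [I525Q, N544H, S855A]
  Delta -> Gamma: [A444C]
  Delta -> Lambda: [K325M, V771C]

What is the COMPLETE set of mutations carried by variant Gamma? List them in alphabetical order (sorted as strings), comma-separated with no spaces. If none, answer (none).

At Eta: gained [] -> total []
At Delta: gained ['I525Q', 'N544H', 'S855A'] -> total ['I525Q', 'N544H', 'S855A']
At Gamma: gained ['A444C'] -> total ['A444C', 'I525Q', 'N544H', 'S855A']

Answer: A444C,I525Q,N544H,S855A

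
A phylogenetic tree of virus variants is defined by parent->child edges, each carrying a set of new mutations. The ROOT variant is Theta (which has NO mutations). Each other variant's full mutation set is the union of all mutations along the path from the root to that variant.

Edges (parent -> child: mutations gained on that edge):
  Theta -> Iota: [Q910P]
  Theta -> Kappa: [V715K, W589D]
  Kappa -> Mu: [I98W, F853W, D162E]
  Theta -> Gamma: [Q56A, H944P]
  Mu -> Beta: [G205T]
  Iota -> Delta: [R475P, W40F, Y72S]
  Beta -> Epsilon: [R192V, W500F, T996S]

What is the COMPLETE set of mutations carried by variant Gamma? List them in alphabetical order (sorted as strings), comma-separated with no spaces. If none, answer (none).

Answer: H944P,Q56A

Derivation:
At Theta: gained [] -> total []
At Gamma: gained ['Q56A', 'H944P'] -> total ['H944P', 'Q56A']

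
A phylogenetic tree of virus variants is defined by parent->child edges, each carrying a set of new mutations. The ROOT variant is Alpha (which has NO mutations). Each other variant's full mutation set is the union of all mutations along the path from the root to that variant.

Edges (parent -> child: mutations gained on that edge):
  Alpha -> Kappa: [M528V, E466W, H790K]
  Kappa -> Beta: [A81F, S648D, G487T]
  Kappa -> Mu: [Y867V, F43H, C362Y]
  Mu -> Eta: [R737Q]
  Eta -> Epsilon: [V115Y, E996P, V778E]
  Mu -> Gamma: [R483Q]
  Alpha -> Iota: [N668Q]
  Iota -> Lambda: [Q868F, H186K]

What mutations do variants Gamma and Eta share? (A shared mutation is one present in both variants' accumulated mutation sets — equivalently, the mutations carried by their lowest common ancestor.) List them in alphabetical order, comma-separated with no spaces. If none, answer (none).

Answer: C362Y,E466W,F43H,H790K,M528V,Y867V

Derivation:
Accumulating mutations along path to Gamma:
  At Alpha: gained [] -> total []
  At Kappa: gained ['M528V', 'E466W', 'H790K'] -> total ['E466W', 'H790K', 'M528V']
  At Mu: gained ['Y867V', 'F43H', 'C362Y'] -> total ['C362Y', 'E466W', 'F43H', 'H790K', 'M528V', 'Y867V']
  At Gamma: gained ['R483Q'] -> total ['C362Y', 'E466W', 'F43H', 'H790K', 'M528V', 'R483Q', 'Y867V']
Mutations(Gamma) = ['C362Y', 'E466W', 'F43H', 'H790K', 'M528V', 'R483Q', 'Y867V']
Accumulating mutations along path to Eta:
  At Alpha: gained [] -> total []
  At Kappa: gained ['M528V', 'E466W', 'H790K'] -> total ['E466W', 'H790K', 'M528V']
  At Mu: gained ['Y867V', 'F43H', 'C362Y'] -> total ['C362Y', 'E466W', 'F43H', 'H790K', 'M528V', 'Y867V']
  At Eta: gained ['R737Q'] -> total ['C362Y', 'E466W', 'F43H', 'H790K', 'M528V', 'R737Q', 'Y867V']
Mutations(Eta) = ['C362Y', 'E466W', 'F43H', 'H790K', 'M528V', 'R737Q', 'Y867V']
Intersection: ['C362Y', 'E466W', 'F43H', 'H790K', 'M528V', 'R483Q', 'Y867V'] ∩ ['C362Y', 'E466W', 'F43H', 'H790K', 'M528V', 'R737Q', 'Y867V'] = ['C362Y', 'E466W', 'F43H', 'H790K', 'M528V', 'Y867V']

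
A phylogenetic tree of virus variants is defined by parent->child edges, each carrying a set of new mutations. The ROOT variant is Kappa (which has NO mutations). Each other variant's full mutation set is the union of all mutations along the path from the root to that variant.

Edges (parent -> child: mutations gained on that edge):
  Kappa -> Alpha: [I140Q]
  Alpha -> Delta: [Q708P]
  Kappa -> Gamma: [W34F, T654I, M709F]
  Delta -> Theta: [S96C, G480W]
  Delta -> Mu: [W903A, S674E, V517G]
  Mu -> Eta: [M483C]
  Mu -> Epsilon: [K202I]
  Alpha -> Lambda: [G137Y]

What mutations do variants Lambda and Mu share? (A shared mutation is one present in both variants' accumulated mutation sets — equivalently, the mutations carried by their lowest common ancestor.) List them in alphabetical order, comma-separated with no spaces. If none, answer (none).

Accumulating mutations along path to Lambda:
  At Kappa: gained [] -> total []
  At Alpha: gained ['I140Q'] -> total ['I140Q']
  At Lambda: gained ['G137Y'] -> total ['G137Y', 'I140Q']
Mutations(Lambda) = ['G137Y', 'I140Q']
Accumulating mutations along path to Mu:
  At Kappa: gained [] -> total []
  At Alpha: gained ['I140Q'] -> total ['I140Q']
  At Delta: gained ['Q708P'] -> total ['I140Q', 'Q708P']
  At Mu: gained ['W903A', 'S674E', 'V517G'] -> total ['I140Q', 'Q708P', 'S674E', 'V517G', 'W903A']
Mutations(Mu) = ['I140Q', 'Q708P', 'S674E', 'V517G', 'W903A']
Intersection: ['G137Y', 'I140Q'] ∩ ['I140Q', 'Q708P', 'S674E', 'V517G', 'W903A'] = ['I140Q']

Answer: I140Q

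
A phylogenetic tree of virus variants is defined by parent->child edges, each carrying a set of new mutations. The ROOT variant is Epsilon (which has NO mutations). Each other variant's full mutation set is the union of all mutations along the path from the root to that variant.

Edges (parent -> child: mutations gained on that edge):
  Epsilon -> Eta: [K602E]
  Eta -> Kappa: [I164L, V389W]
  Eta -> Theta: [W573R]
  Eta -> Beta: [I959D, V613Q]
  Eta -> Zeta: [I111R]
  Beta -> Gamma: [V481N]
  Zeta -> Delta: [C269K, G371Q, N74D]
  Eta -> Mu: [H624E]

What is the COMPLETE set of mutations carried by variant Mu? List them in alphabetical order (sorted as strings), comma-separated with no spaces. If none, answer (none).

Answer: H624E,K602E

Derivation:
At Epsilon: gained [] -> total []
At Eta: gained ['K602E'] -> total ['K602E']
At Mu: gained ['H624E'] -> total ['H624E', 'K602E']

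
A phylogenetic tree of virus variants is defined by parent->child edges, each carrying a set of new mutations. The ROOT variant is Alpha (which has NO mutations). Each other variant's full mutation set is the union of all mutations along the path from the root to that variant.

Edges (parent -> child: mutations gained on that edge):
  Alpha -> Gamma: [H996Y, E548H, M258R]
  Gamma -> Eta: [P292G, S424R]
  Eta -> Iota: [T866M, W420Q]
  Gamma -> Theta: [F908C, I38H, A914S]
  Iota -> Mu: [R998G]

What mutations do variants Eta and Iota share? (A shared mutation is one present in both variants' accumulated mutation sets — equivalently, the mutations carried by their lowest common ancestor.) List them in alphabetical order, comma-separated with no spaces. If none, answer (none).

Accumulating mutations along path to Eta:
  At Alpha: gained [] -> total []
  At Gamma: gained ['H996Y', 'E548H', 'M258R'] -> total ['E548H', 'H996Y', 'M258R']
  At Eta: gained ['P292G', 'S424R'] -> total ['E548H', 'H996Y', 'M258R', 'P292G', 'S424R']
Mutations(Eta) = ['E548H', 'H996Y', 'M258R', 'P292G', 'S424R']
Accumulating mutations along path to Iota:
  At Alpha: gained [] -> total []
  At Gamma: gained ['H996Y', 'E548H', 'M258R'] -> total ['E548H', 'H996Y', 'M258R']
  At Eta: gained ['P292G', 'S424R'] -> total ['E548H', 'H996Y', 'M258R', 'P292G', 'S424R']
  At Iota: gained ['T866M', 'W420Q'] -> total ['E548H', 'H996Y', 'M258R', 'P292G', 'S424R', 'T866M', 'W420Q']
Mutations(Iota) = ['E548H', 'H996Y', 'M258R', 'P292G', 'S424R', 'T866M', 'W420Q']
Intersection: ['E548H', 'H996Y', 'M258R', 'P292G', 'S424R'] ∩ ['E548H', 'H996Y', 'M258R', 'P292G', 'S424R', 'T866M', 'W420Q'] = ['E548H', 'H996Y', 'M258R', 'P292G', 'S424R']

Answer: E548H,H996Y,M258R,P292G,S424R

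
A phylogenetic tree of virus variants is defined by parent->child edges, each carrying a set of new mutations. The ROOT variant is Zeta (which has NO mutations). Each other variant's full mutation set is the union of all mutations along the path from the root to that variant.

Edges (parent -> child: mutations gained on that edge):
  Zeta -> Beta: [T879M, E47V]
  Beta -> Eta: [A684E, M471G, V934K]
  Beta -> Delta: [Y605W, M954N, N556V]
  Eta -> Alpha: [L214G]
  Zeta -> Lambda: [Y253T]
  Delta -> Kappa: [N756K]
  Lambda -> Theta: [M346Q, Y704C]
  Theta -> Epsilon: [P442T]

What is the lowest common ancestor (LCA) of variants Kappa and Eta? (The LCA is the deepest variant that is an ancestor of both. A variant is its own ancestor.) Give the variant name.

Path from root to Kappa: Zeta -> Beta -> Delta -> Kappa
  ancestors of Kappa: {Zeta, Beta, Delta, Kappa}
Path from root to Eta: Zeta -> Beta -> Eta
  ancestors of Eta: {Zeta, Beta, Eta}
Common ancestors: {Zeta, Beta}
Walk up from Eta: Eta (not in ancestors of Kappa), Beta (in ancestors of Kappa), Zeta (in ancestors of Kappa)
Deepest common ancestor (LCA) = Beta

Answer: Beta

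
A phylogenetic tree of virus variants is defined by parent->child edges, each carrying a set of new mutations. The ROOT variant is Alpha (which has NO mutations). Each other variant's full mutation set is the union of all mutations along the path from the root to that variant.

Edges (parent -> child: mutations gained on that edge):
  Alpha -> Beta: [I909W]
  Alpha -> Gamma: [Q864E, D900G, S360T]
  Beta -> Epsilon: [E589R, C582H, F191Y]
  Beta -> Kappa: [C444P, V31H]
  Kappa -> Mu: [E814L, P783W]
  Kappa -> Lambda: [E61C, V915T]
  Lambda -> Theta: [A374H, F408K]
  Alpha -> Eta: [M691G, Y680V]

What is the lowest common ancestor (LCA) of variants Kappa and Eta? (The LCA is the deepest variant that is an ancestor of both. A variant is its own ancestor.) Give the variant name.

Answer: Alpha

Derivation:
Path from root to Kappa: Alpha -> Beta -> Kappa
  ancestors of Kappa: {Alpha, Beta, Kappa}
Path from root to Eta: Alpha -> Eta
  ancestors of Eta: {Alpha, Eta}
Common ancestors: {Alpha}
Walk up from Eta: Eta (not in ancestors of Kappa), Alpha (in ancestors of Kappa)
Deepest common ancestor (LCA) = Alpha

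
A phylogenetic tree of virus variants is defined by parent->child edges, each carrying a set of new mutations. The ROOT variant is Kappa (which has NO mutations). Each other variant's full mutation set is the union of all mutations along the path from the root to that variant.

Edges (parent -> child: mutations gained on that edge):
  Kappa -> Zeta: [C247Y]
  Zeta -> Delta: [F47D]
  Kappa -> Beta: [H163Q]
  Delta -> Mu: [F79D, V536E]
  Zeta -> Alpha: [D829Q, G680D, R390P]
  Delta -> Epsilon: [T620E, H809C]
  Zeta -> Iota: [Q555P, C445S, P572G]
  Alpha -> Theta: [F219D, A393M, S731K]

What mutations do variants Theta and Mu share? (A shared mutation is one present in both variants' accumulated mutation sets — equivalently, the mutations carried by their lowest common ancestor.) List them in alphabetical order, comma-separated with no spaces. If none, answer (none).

Answer: C247Y

Derivation:
Accumulating mutations along path to Theta:
  At Kappa: gained [] -> total []
  At Zeta: gained ['C247Y'] -> total ['C247Y']
  At Alpha: gained ['D829Q', 'G680D', 'R390P'] -> total ['C247Y', 'D829Q', 'G680D', 'R390P']
  At Theta: gained ['F219D', 'A393M', 'S731K'] -> total ['A393M', 'C247Y', 'D829Q', 'F219D', 'G680D', 'R390P', 'S731K']
Mutations(Theta) = ['A393M', 'C247Y', 'D829Q', 'F219D', 'G680D', 'R390P', 'S731K']
Accumulating mutations along path to Mu:
  At Kappa: gained [] -> total []
  At Zeta: gained ['C247Y'] -> total ['C247Y']
  At Delta: gained ['F47D'] -> total ['C247Y', 'F47D']
  At Mu: gained ['F79D', 'V536E'] -> total ['C247Y', 'F47D', 'F79D', 'V536E']
Mutations(Mu) = ['C247Y', 'F47D', 'F79D', 'V536E']
Intersection: ['A393M', 'C247Y', 'D829Q', 'F219D', 'G680D', 'R390P', 'S731K'] ∩ ['C247Y', 'F47D', 'F79D', 'V536E'] = ['C247Y']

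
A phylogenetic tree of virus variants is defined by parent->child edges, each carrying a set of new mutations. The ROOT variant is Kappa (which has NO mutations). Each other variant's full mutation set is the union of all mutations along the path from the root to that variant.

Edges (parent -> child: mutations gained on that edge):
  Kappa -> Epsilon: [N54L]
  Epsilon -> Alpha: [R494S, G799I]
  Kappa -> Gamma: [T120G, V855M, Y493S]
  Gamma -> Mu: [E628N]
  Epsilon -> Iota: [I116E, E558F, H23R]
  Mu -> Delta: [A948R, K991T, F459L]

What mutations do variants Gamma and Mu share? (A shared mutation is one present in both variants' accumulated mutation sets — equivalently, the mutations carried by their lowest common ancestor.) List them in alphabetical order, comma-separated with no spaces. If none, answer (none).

Accumulating mutations along path to Gamma:
  At Kappa: gained [] -> total []
  At Gamma: gained ['T120G', 'V855M', 'Y493S'] -> total ['T120G', 'V855M', 'Y493S']
Mutations(Gamma) = ['T120G', 'V855M', 'Y493S']
Accumulating mutations along path to Mu:
  At Kappa: gained [] -> total []
  At Gamma: gained ['T120G', 'V855M', 'Y493S'] -> total ['T120G', 'V855M', 'Y493S']
  At Mu: gained ['E628N'] -> total ['E628N', 'T120G', 'V855M', 'Y493S']
Mutations(Mu) = ['E628N', 'T120G', 'V855M', 'Y493S']
Intersection: ['T120G', 'V855M', 'Y493S'] ∩ ['E628N', 'T120G', 'V855M', 'Y493S'] = ['T120G', 'V855M', 'Y493S']

Answer: T120G,V855M,Y493S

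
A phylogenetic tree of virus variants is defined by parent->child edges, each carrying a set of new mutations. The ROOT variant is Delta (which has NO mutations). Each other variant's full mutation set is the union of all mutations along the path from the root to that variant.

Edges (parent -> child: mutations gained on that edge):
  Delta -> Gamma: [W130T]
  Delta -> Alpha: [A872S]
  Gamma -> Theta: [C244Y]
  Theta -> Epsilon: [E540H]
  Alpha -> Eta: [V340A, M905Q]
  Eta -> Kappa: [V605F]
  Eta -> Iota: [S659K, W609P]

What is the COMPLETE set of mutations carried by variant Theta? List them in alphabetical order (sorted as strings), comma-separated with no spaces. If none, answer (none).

Answer: C244Y,W130T

Derivation:
At Delta: gained [] -> total []
At Gamma: gained ['W130T'] -> total ['W130T']
At Theta: gained ['C244Y'] -> total ['C244Y', 'W130T']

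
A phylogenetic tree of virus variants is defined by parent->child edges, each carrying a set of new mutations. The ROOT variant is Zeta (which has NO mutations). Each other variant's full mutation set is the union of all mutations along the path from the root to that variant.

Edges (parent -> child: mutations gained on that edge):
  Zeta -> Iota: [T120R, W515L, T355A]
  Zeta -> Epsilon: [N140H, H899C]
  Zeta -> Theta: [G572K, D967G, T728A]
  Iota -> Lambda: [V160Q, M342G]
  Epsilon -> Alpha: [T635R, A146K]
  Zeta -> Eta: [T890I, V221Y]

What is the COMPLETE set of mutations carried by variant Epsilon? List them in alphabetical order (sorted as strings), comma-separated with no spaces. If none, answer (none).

Answer: H899C,N140H

Derivation:
At Zeta: gained [] -> total []
At Epsilon: gained ['N140H', 'H899C'] -> total ['H899C', 'N140H']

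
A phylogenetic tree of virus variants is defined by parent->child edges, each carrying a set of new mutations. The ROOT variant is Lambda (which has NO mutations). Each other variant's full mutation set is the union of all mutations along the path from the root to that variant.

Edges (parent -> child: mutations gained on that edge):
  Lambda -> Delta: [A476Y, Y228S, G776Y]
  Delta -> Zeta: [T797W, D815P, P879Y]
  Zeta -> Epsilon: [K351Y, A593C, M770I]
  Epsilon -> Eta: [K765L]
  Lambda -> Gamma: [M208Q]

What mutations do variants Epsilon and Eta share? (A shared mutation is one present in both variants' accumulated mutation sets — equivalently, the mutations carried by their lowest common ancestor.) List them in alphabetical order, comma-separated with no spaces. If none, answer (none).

Answer: A476Y,A593C,D815P,G776Y,K351Y,M770I,P879Y,T797W,Y228S

Derivation:
Accumulating mutations along path to Epsilon:
  At Lambda: gained [] -> total []
  At Delta: gained ['A476Y', 'Y228S', 'G776Y'] -> total ['A476Y', 'G776Y', 'Y228S']
  At Zeta: gained ['T797W', 'D815P', 'P879Y'] -> total ['A476Y', 'D815P', 'G776Y', 'P879Y', 'T797W', 'Y228S']
  At Epsilon: gained ['K351Y', 'A593C', 'M770I'] -> total ['A476Y', 'A593C', 'D815P', 'G776Y', 'K351Y', 'M770I', 'P879Y', 'T797W', 'Y228S']
Mutations(Epsilon) = ['A476Y', 'A593C', 'D815P', 'G776Y', 'K351Y', 'M770I', 'P879Y', 'T797W', 'Y228S']
Accumulating mutations along path to Eta:
  At Lambda: gained [] -> total []
  At Delta: gained ['A476Y', 'Y228S', 'G776Y'] -> total ['A476Y', 'G776Y', 'Y228S']
  At Zeta: gained ['T797W', 'D815P', 'P879Y'] -> total ['A476Y', 'D815P', 'G776Y', 'P879Y', 'T797W', 'Y228S']
  At Epsilon: gained ['K351Y', 'A593C', 'M770I'] -> total ['A476Y', 'A593C', 'D815P', 'G776Y', 'K351Y', 'M770I', 'P879Y', 'T797W', 'Y228S']
  At Eta: gained ['K765L'] -> total ['A476Y', 'A593C', 'D815P', 'G776Y', 'K351Y', 'K765L', 'M770I', 'P879Y', 'T797W', 'Y228S']
Mutations(Eta) = ['A476Y', 'A593C', 'D815P', 'G776Y', 'K351Y', 'K765L', 'M770I', 'P879Y', 'T797W', 'Y228S']
Intersection: ['A476Y', 'A593C', 'D815P', 'G776Y', 'K351Y', 'M770I', 'P879Y', 'T797W', 'Y228S'] ∩ ['A476Y', 'A593C', 'D815P', 'G776Y', 'K351Y', 'K765L', 'M770I', 'P879Y', 'T797W', 'Y228S'] = ['A476Y', 'A593C', 'D815P', 'G776Y', 'K351Y', 'M770I', 'P879Y', 'T797W', 'Y228S']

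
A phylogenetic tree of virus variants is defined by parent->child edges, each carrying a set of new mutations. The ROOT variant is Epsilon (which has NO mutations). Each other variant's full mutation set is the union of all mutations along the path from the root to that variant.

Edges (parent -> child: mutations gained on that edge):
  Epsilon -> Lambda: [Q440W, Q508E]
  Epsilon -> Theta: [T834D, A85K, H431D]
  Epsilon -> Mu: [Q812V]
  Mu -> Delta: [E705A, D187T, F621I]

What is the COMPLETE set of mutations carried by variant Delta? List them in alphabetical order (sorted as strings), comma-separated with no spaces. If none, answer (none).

Answer: D187T,E705A,F621I,Q812V

Derivation:
At Epsilon: gained [] -> total []
At Mu: gained ['Q812V'] -> total ['Q812V']
At Delta: gained ['E705A', 'D187T', 'F621I'] -> total ['D187T', 'E705A', 'F621I', 'Q812V']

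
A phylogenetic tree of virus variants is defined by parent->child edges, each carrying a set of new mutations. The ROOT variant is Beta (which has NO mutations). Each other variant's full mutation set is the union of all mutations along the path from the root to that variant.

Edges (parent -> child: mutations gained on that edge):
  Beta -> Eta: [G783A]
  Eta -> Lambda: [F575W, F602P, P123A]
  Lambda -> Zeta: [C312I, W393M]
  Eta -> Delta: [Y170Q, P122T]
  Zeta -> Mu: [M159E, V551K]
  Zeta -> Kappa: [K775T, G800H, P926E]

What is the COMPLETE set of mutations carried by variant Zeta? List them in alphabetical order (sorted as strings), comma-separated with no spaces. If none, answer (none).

At Beta: gained [] -> total []
At Eta: gained ['G783A'] -> total ['G783A']
At Lambda: gained ['F575W', 'F602P', 'P123A'] -> total ['F575W', 'F602P', 'G783A', 'P123A']
At Zeta: gained ['C312I', 'W393M'] -> total ['C312I', 'F575W', 'F602P', 'G783A', 'P123A', 'W393M']

Answer: C312I,F575W,F602P,G783A,P123A,W393M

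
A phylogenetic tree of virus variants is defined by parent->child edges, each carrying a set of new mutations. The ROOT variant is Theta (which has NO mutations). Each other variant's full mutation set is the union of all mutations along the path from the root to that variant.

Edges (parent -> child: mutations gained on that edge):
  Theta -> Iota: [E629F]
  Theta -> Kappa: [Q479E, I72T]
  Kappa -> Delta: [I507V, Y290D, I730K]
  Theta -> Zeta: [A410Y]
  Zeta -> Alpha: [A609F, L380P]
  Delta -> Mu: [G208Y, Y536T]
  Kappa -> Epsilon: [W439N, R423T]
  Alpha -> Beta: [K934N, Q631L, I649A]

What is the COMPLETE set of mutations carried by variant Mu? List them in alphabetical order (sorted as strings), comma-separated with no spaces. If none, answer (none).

Answer: G208Y,I507V,I72T,I730K,Q479E,Y290D,Y536T

Derivation:
At Theta: gained [] -> total []
At Kappa: gained ['Q479E', 'I72T'] -> total ['I72T', 'Q479E']
At Delta: gained ['I507V', 'Y290D', 'I730K'] -> total ['I507V', 'I72T', 'I730K', 'Q479E', 'Y290D']
At Mu: gained ['G208Y', 'Y536T'] -> total ['G208Y', 'I507V', 'I72T', 'I730K', 'Q479E', 'Y290D', 'Y536T']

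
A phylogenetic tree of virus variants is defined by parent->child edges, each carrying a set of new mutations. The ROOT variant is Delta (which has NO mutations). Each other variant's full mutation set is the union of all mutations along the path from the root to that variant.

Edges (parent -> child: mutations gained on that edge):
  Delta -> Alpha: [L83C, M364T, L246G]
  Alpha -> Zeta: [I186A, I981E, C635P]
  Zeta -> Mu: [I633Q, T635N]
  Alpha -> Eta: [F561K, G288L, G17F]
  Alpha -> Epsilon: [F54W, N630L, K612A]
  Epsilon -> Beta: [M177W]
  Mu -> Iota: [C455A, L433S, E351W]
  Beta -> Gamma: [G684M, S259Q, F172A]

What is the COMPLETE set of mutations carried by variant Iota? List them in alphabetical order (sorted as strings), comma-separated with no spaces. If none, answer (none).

At Delta: gained [] -> total []
At Alpha: gained ['L83C', 'M364T', 'L246G'] -> total ['L246G', 'L83C', 'M364T']
At Zeta: gained ['I186A', 'I981E', 'C635P'] -> total ['C635P', 'I186A', 'I981E', 'L246G', 'L83C', 'M364T']
At Mu: gained ['I633Q', 'T635N'] -> total ['C635P', 'I186A', 'I633Q', 'I981E', 'L246G', 'L83C', 'M364T', 'T635N']
At Iota: gained ['C455A', 'L433S', 'E351W'] -> total ['C455A', 'C635P', 'E351W', 'I186A', 'I633Q', 'I981E', 'L246G', 'L433S', 'L83C', 'M364T', 'T635N']

Answer: C455A,C635P,E351W,I186A,I633Q,I981E,L246G,L433S,L83C,M364T,T635N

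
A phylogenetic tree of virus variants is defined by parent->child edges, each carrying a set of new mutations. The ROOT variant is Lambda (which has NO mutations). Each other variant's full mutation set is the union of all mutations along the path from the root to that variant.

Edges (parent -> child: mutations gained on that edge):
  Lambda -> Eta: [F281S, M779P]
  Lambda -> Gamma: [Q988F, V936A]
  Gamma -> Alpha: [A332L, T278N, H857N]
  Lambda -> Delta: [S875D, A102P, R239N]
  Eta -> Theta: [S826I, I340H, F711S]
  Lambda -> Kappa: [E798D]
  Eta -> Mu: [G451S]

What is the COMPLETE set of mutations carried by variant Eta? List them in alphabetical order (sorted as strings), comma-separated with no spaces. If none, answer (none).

Answer: F281S,M779P

Derivation:
At Lambda: gained [] -> total []
At Eta: gained ['F281S', 'M779P'] -> total ['F281S', 'M779P']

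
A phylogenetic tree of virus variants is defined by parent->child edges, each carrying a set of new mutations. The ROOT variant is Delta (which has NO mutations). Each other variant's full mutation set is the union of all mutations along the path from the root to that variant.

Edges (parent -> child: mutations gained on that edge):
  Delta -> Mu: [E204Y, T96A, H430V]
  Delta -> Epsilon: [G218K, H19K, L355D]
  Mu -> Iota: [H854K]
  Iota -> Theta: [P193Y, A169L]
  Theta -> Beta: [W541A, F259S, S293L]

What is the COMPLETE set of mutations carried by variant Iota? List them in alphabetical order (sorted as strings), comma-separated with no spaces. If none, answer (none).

At Delta: gained [] -> total []
At Mu: gained ['E204Y', 'T96A', 'H430V'] -> total ['E204Y', 'H430V', 'T96A']
At Iota: gained ['H854K'] -> total ['E204Y', 'H430V', 'H854K', 'T96A']

Answer: E204Y,H430V,H854K,T96A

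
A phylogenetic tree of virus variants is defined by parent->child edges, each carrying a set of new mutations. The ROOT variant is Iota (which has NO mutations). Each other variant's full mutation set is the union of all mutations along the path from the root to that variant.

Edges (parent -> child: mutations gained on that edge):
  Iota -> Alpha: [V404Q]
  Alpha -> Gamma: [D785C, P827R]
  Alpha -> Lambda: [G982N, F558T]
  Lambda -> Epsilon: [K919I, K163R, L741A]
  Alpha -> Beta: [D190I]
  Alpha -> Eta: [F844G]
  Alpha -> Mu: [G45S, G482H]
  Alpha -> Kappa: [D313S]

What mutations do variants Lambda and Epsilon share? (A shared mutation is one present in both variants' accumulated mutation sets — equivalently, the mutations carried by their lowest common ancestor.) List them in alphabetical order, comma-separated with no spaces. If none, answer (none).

Answer: F558T,G982N,V404Q

Derivation:
Accumulating mutations along path to Lambda:
  At Iota: gained [] -> total []
  At Alpha: gained ['V404Q'] -> total ['V404Q']
  At Lambda: gained ['G982N', 'F558T'] -> total ['F558T', 'G982N', 'V404Q']
Mutations(Lambda) = ['F558T', 'G982N', 'V404Q']
Accumulating mutations along path to Epsilon:
  At Iota: gained [] -> total []
  At Alpha: gained ['V404Q'] -> total ['V404Q']
  At Lambda: gained ['G982N', 'F558T'] -> total ['F558T', 'G982N', 'V404Q']
  At Epsilon: gained ['K919I', 'K163R', 'L741A'] -> total ['F558T', 'G982N', 'K163R', 'K919I', 'L741A', 'V404Q']
Mutations(Epsilon) = ['F558T', 'G982N', 'K163R', 'K919I', 'L741A', 'V404Q']
Intersection: ['F558T', 'G982N', 'V404Q'] ∩ ['F558T', 'G982N', 'K163R', 'K919I', 'L741A', 'V404Q'] = ['F558T', 'G982N', 'V404Q']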